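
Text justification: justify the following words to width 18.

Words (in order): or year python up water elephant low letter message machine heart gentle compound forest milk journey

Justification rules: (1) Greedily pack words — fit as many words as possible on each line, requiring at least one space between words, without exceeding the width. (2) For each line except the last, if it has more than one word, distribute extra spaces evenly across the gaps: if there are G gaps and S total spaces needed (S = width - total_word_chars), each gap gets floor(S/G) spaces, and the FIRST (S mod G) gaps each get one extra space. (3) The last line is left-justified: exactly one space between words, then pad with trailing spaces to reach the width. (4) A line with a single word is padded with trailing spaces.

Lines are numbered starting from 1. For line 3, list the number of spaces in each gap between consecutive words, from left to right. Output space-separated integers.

Line 1: ['or', 'year', 'python', 'up'] (min_width=17, slack=1)
Line 2: ['water', 'elephant', 'low'] (min_width=18, slack=0)
Line 3: ['letter', 'message'] (min_width=14, slack=4)
Line 4: ['machine', 'heart'] (min_width=13, slack=5)
Line 5: ['gentle', 'compound'] (min_width=15, slack=3)
Line 6: ['forest', 'milk'] (min_width=11, slack=7)
Line 7: ['journey'] (min_width=7, slack=11)

Answer: 5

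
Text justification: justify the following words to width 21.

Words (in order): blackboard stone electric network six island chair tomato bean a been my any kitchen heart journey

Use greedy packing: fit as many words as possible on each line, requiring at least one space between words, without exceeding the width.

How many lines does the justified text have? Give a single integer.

Answer: 5

Derivation:
Line 1: ['blackboard', 'stone'] (min_width=16, slack=5)
Line 2: ['electric', 'network', 'six'] (min_width=20, slack=1)
Line 3: ['island', 'chair', 'tomato'] (min_width=19, slack=2)
Line 4: ['bean', 'a', 'been', 'my', 'any'] (min_width=18, slack=3)
Line 5: ['kitchen', 'heart', 'journey'] (min_width=21, slack=0)
Total lines: 5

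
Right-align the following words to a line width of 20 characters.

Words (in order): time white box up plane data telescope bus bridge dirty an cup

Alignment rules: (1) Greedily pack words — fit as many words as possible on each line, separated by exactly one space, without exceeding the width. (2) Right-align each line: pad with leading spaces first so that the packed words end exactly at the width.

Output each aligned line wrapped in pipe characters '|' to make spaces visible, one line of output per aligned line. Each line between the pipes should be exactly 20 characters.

Line 1: ['time', 'white', 'box', 'up'] (min_width=17, slack=3)
Line 2: ['plane', 'data', 'telescope'] (min_width=20, slack=0)
Line 3: ['bus', 'bridge', 'dirty', 'an'] (min_width=19, slack=1)
Line 4: ['cup'] (min_width=3, slack=17)

Answer: |   time white box up|
|plane data telescope|
| bus bridge dirty an|
|                 cup|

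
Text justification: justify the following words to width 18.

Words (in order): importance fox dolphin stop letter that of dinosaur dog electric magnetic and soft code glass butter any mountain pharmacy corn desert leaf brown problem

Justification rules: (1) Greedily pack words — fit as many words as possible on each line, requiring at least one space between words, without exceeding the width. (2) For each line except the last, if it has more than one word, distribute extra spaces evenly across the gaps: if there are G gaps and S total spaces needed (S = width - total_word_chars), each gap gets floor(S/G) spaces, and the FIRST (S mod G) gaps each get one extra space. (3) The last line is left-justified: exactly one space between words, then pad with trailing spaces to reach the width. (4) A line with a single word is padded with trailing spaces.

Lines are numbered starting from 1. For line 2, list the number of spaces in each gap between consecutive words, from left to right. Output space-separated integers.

Answer: 7

Derivation:
Line 1: ['importance', 'fox'] (min_width=14, slack=4)
Line 2: ['dolphin', 'stop'] (min_width=12, slack=6)
Line 3: ['letter', 'that', 'of'] (min_width=14, slack=4)
Line 4: ['dinosaur', 'dog'] (min_width=12, slack=6)
Line 5: ['electric', 'magnetic'] (min_width=17, slack=1)
Line 6: ['and', 'soft', 'code'] (min_width=13, slack=5)
Line 7: ['glass', 'butter', 'any'] (min_width=16, slack=2)
Line 8: ['mountain', 'pharmacy'] (min_width=17, slack=1)
Line 9: ['corn', 'desert', 'leaf'] (min_width=16, slack=2)
Line 10: ['brown', 'problem'] (min_width=13, slack=5)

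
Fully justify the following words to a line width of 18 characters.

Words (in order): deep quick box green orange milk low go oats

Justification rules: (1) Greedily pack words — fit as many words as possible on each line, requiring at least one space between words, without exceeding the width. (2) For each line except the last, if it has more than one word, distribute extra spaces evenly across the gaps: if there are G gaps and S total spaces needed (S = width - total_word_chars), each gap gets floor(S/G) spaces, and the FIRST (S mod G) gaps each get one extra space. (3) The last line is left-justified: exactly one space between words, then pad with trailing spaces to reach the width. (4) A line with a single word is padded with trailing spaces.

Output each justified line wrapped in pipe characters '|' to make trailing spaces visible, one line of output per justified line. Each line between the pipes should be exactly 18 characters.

Line 1: ['deep', 'quick', 'box'] (min_width=14, slack=4)
Line 2: ['green', 'orange', 'milk'] (min_width=17, slack=1)
Line 3: ['low', 'go', 'oats'] (min_width=11, slack=7)

Answer: |deep   quick   box|
|green  orange milk|
|low go oats       |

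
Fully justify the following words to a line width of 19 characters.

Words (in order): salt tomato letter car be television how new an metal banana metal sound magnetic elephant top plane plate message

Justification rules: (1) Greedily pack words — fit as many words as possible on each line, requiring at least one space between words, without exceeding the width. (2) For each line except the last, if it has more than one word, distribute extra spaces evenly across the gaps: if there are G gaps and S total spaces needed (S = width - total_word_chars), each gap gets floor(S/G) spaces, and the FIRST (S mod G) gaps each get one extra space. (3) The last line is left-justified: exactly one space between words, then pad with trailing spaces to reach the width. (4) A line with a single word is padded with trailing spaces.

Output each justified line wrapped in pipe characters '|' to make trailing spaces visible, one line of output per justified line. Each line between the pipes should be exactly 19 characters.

Answer: |salt  tomato letter|
|car  be  television|
|how  new  an  metal|
|banana  metal sound|
|magnetic   elephant|
|top   plane   plate|
|message            |

Derivation:
Line 1: ['salt', 'tomato', 'letter'] (min_width=18, slack=1)
Line 2: ['car', 'be', 'television'] (min_width=17, slack=2)
Line 3: ['how', 'new', 'an', 'metal'] (min_width=16, slack=3)
Line 4: ['banana', 'metal', 'sound'] (min_width=18, slack=1)
Line 5: ['magnetic', 'elephant'] (min_width=17, slack=2)
Line 6: ['top', 'plane', 'plate'] (min_width=15, slack=4)
Line 7: ['message'] (min_width=7, slack=12)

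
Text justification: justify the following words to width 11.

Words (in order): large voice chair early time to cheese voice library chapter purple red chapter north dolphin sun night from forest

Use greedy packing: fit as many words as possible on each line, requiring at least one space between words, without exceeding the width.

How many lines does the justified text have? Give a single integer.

Line 1: ['large', 'voice'] (min_width=11, slack=0)
Line 2: ['chair', 'early'] (min_width=11, slack=0)
Line 3: ['time', 'to'] (min_width=7, slack=4)
Line 4: ['cheese'] (min_width=6, slack=5)
Line 5: ['voice'] (min_width=5, slack=6)
Line 6: ['library'] (min_width=7, slack=4)
Line 7: ['chapter'] (min_width=7, slack=4)
Line 8: ['purple', 'red'] (min_width=10, slack=1)
Line 9: ['chapter'] (min_width=7, slack=4)
Line 10: ['north'] (min_width=5, slack=6)
Line 11: ['dolphin', 'sun'] (min_width=11, slack=0)
Line 12: ['night', 'from'] (min_width=10, slack=1)
Line 13: ['forest'] (min_width=6, slack=5)
Total lines: 13

Answer: 13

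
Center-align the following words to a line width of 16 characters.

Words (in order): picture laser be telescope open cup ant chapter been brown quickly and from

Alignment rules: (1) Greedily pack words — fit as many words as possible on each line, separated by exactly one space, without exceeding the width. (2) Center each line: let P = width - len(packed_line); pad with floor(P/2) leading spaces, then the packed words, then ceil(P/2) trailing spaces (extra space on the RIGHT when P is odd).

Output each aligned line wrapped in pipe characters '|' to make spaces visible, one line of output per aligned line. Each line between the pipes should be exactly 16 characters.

Line 1: ['picture', 'laser', 'be'] (min_width=16, slack=0)
Line 2: ['telescope', 'open'] (min_width=14, slack=2)
Line 3: ['cup', 'ant', 'chapter'] (min_width=15, slack=1)
Line 4: ['been', 'brown'] (min_width=10, slack=6)
Line 5: ['quickly', 'and', 'from'] (min_width=16, slack=0)

Answer: |picture laser be|
| telescope open |
|cup ant chapter |
|   been brown   |
|quickly and from|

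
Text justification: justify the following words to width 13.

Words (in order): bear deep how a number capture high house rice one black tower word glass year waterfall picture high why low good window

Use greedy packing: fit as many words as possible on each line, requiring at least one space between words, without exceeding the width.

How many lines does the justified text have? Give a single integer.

Answer: 11

Derivation:
Line 1: ['bear', 'deep', 'how'] (min_width=13, slack=0)
Line 2: ['a', 'number'] (min_width=8, slack=5)
Line 3: ['capture', 'high'] (min_width=12, slack=1)
Line 4: ['house', 'rice'] (min_width=10, slack=3)
Line 5: ['one', 'black'] (min_width=9, slack=4)
Line 6: ['tower', 'word'] (min_width=10, slack=3)
Line 7: ['glass', 'year'] (min_width=10, slack=3)
Line 8: ['waterfall'] (min_width=9, slack=4)
Line 9: ['picture', 'high'] (min_width=12, slack=1)
Line 10: ['why', 'low', 'good'] (min_width=12, slack=1)
Line 11: ['window'] (min_width=6, slack=7)
Total lines: 11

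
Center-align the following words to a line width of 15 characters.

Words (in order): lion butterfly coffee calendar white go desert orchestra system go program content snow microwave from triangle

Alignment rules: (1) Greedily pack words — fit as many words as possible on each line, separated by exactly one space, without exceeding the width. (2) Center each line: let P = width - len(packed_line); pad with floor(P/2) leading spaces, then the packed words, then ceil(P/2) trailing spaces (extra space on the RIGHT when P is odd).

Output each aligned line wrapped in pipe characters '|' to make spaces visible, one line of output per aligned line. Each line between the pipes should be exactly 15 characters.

Line 1: ['lion', 'butterfly'] (min_width=14, slack=1)
Line 2: ['coffee', 'calendar'] (min_width=15, slack=0)
Line 3: ['white', 'go', 'desert'] (min_width=15, slack=0)
Line 4: ['orchestra'] (min_width=9, slack=6)
Line 5: ['system', 'go'] (min_width=9, slack=6)
Line 6: ['program', 'content'] (min_width=15, slack=0)
Line 7: ['snow', 'microwave'] (min_width=14, slack=1)
Line 8: ['from', 'triangle'] (min_width=13, slack=2)

Answer: |lion butterfly |
|coffee calendar|
|white go desert|
|   orchestra   |
|   system go   |
|program content|
|snow microwave |
| from triangle |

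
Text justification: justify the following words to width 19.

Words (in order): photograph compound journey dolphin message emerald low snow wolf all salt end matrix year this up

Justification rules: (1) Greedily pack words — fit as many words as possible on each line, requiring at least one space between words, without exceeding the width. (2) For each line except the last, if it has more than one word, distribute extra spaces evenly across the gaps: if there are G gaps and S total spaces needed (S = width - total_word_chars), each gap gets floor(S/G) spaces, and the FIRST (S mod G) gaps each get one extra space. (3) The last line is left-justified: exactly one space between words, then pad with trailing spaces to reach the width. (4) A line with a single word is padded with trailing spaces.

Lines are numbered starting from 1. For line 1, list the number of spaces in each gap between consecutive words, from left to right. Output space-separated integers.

Line 1: ['photograph', 'compound'] (min_width=19, slack=0)
Line 2: ['journey', 'dolphin'] (min_width=15, slack=4)
Line 3: ['message', 'emerald', 'low'] (min_width=19, slack=0)
Line 4: ['snow', 'wolf', 'all', 'salt'] (min_width=18, slack=1)
Line 5: ['end', 'matrix', 'year'] (min_width=15, slack=4)
Line 6: ['this', 'up'] (min_width=7, slack=12)

Answer: 1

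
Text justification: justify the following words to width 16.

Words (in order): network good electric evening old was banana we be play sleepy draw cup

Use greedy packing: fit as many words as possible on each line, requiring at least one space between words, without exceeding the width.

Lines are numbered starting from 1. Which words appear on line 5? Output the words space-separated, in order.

Answer: sleepy draw cup

Derivation:
Line 1: ['network', 'good'] (min_width=12, slack=4)
Line 2: ['electric', 'evening'] (min_width=16, slack=0)
Line 3: ['old', 'was', 'banana'] (min_width=14, slack=2)
Line 4: ['we', 'be', 'play'] (min_width=10, slack=6)
Line 5: ['sleepy', 'draw', 'cup'] (min_width=15, slack=1)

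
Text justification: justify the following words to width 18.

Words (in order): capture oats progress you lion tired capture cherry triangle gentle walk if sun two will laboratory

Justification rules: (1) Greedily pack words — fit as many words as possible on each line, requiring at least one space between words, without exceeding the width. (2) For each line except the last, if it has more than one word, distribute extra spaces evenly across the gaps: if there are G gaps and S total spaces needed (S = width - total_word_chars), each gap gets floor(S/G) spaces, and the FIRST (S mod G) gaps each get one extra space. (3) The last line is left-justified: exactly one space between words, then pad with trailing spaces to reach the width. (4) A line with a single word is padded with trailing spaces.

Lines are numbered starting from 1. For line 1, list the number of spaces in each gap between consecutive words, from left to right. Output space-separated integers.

Line 1: ['capture', 'oats'] (min_width=12, slack=6)
Line 2: ['progress', 'you', 'lion'] (min_width=17, slack=1)
Line 3: ['tired', 'capture'] (min_width=13, slack=5)
Line 4: ['cherry', 'triangle'] (min_width=15, slack=3)
Line 5: ['gentle', 'walk', 'if', 'sun'] (min_width=18, slack=0)
Line 6: ['two', 'will'] (min_width=8, slack=10)
Line 7: ['laboratory'] (min_width=10, slack=8)

Answer: 7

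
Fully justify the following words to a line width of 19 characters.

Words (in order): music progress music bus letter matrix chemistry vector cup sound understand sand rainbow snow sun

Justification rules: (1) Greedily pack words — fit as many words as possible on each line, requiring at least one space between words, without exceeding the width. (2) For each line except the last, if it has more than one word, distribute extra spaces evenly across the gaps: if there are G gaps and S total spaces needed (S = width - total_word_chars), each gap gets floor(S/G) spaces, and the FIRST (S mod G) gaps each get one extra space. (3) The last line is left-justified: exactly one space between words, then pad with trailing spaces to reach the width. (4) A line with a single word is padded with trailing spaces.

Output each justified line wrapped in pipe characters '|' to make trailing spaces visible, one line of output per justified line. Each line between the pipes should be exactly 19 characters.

Answer: |music      progress|
|music   bus  letter|
|matrix    chemistry|
|vector   cup  sound|
|understand     sand|
|rainbow snow sun   |

Derivation:
Line 1: ['music', 'progress'] (min_width=14, slack=5)
Line 2: ['music', 'bus', 'letter'] (min_width=16, slack=3)
Line 3: ['matrix', 'chemistry'] (min_width=16, slack=3)
Line 4: ['vector', 'cup', 'sound'] (min_width=16, slack=3)
Line 5: ['understand', 'sand'] (min_width=15, slack=4)
Line 6: ['rainbow', 'snow', 'sun'] (min_width=16, slack=3)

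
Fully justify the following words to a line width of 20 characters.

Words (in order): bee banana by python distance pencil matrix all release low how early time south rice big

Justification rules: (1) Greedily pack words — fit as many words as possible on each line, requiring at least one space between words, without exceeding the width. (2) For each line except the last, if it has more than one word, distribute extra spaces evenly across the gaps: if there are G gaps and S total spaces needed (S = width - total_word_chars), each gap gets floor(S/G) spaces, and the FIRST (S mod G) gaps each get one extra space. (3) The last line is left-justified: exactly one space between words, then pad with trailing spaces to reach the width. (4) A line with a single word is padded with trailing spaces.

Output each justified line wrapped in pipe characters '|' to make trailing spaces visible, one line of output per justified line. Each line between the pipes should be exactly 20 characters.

Answer: |bee banana by python|
|distance      pencil|
|matrix  all  release|
|low  how  early time|
|south rice big      |

Derivation:
Line 1: ['bee', 'banana', 'by', 'python'] (min_width=20, slack=0)
Line 2: ['distance', 'pencil'] (min_width=15, slack=5)
Line 3: ['matrix', 'all', 'release'] (min_width=18, slack=2)
Line 4: ['low', 'how', 'early', 'time'] (min_width=18, slack=2)
Line 5: ['south', 'rice', 'big'] (min_width=14, slack=6)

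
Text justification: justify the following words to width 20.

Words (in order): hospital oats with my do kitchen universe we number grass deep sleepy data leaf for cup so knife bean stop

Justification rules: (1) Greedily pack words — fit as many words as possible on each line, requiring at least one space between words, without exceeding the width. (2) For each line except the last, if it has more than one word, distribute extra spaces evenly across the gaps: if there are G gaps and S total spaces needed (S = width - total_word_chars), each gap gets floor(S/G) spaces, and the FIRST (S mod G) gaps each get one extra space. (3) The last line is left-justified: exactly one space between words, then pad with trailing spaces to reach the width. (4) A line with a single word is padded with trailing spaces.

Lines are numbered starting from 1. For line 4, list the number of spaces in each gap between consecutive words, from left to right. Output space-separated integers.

Answer: 3 2

Derivation:
Line 1: ['hospital', 'oats', 'with'] (min_width=18, slack=2)
Line 2: ['my', 'do', 'kitchen'] (min_width=13, slack=7)
Line 3: ['universe', 'we', 'number'] (min_width=18, slack=2)
Line 4: ['grass', 'deep', 'sleepy'] (min_width=17, slack=3)
Line 5: ['data', 'leaf', 'for', 'cup', 'so'] (min_width=20, slack=0)
Line 6: ['knife', 'bean', 'stop'] (min_width=15, slack=5)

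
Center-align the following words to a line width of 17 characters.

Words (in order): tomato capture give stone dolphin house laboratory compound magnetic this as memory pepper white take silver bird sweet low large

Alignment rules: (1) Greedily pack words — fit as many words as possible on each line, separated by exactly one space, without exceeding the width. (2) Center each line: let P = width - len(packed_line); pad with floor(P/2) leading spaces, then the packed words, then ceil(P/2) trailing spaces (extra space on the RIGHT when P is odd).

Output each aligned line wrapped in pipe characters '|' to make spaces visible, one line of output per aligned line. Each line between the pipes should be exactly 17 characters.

Answer: | tomato capture  |
|   give stone    |
|  dolphin house  |
|   laboratory    |
|compound magnetic|
| this as memory  |
|pepper white take|
|silver bird sweet|
|    low large    |

Derivation:
Line 1: ['tomato', 'capture'] (min_width=14, slack=3)
Line 2: ['give', 'stone'] (min_width=10, slack=7)
Line 3: ['dolphin', 'house'] (min_width=13, slack=4)
Line 4: ['laboratory'] (min_width=10, slack=7)
Line 5: ['compound', 'magnetic'] (min_width=17, slack=0)
Line 6: ['this', 'as', 'memory'] (min_width=14, slack=3)
Line 7: ['pepper', 'white', 'take'] (min_width=17, slack=0)
Line 8: ['silver', 'bird', 'sweet'] (min_width=17, slack=0)
Line 9: ['low', 'large'] (min_width=9, slack=8)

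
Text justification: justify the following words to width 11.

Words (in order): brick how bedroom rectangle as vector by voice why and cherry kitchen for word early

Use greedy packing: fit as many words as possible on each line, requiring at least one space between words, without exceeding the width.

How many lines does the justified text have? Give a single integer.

Answer: 9

Derivation:
Line 1: ['brick', 'how'] (min_width=9, slack=2)
Line 2: ['bedroom'] (min_width=7, slack=4)
Line 3: ['rectangle'] (min_width=9, slack=2)
Line 4: ['as', 'vector'] (min_width=9, slack=2)
Line 5: ['by', 'voice'] (min_width=8, slack=3)
Line 6: ['why', 'and'] (min_width=7, slack=4)
Line 7: ['cherry'] (min_width=6, slack=5)
Line 8: ['kitchen', 'for'] (min_width=11, slack=0)
Line 9: ['word', 'early'] (min_width=10, slack=1)
Total lines: 9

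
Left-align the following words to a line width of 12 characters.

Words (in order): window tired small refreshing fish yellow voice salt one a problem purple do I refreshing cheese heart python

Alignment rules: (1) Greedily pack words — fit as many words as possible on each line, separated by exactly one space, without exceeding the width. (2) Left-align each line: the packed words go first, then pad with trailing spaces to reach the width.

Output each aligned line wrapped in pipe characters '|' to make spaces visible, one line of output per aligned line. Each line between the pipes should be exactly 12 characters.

Line 1: ['window', 'tired'] (min_width=12, slack=0)
Line 2: ['small'] (min_width=5, slack=7)
Line 3: ['refreshing'] (min_width=10, slack=2)
Line 4: ['fish', 'yellow'] (min_width=11, slack=1)
Line 5: ['voice', 'salt'] (min_width=10, slack=2)
Line 6: ['one', 'a'] (min_width=5, slack=7)
Line 7: ['problem'] (min_width=7, slack=5)
Line 8: ['purple', 'do', 'I'] (min_width=11, slack=1)
Line 9: ['refreshing'] (min_width=10, slack=2)
Line 10: ['cheese', 'heart'] (min_width=12, slack=0)
Line 11: ['python'] (min_width=6, slack=6)

Answer: |window tired|
|small       |
|refreshing  |
|fish yellow |
|voice salt  |
|one a       |
|problem     |
|purple do I |
|refreshing  |
|cheese heart|
|python      |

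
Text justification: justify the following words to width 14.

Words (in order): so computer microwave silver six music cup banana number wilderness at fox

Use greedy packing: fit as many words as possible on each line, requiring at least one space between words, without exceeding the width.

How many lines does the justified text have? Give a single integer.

Answer: 7

Derivation:
Line 1: ['so', 'computer'] (min_width=11, slack=3)
Line 2: ['microwave'] (min_width=9, slack=5)
Line 3: ['silver', 'six'] (min_width=10, slack=4)
Line 4: ['music', 'cup'] (min_width=9, slack=5)
Line 5: ['banana', 'number'] (min_width=13, slack=1)
Line 6: ['wilderness', 'at'] (min_width=13, slack=1)
Line 7: ['fox'] (min_width=3, slack=11)
Total lines: 7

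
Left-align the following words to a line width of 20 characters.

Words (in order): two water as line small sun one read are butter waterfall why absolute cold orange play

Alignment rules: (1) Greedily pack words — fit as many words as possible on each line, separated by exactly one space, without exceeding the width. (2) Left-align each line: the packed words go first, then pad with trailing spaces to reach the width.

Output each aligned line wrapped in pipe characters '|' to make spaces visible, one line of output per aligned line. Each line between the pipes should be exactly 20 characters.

Answer: |two water as line   |
|small sun one read  |
|are butter waterfall|
|why absolute cold   |
|orange play         |

Derivation:
Line 1: ['two', 'water', 'as', 'line'] (min_width=17, slack=3)
Line 2: ['small', 'sun', 'one', 'read'] (min_width=18, slack=2)
Line 3: ['are', 'butter', 'waterfall'] (min_width=20, slack=0)
Line 4: ['why', 'absolute', 'cold'] (min_width=17, slack=3)
Line 5: ['orange', 'play'] (min_width=11, slack=9)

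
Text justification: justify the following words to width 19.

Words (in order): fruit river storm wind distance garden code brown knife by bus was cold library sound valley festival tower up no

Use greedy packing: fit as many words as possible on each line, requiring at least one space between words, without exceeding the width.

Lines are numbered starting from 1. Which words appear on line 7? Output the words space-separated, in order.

Answer: tower up no

Derivation:
Line 1: ['fruit', 'river', 'storm'] (min_width=17, slack=2)
Line 2: ['wind', 'distance'] (min_width=13, slack=6)
Line 3: ['garden', 'code', 'brown'] (min_width=17, slack=2)
Line 4: ['knife', 'by', 'bus', 'was'] (min_width=16, slack=3)
Line 5: ['cold', 'library', 'sound'] (min_width=18, slack=1)
Line 6: ['valley', 'festival'] (min_width=15, slack=4)
Line 7: ['tower', 'up', 'no'] (min_width=11, slack=8)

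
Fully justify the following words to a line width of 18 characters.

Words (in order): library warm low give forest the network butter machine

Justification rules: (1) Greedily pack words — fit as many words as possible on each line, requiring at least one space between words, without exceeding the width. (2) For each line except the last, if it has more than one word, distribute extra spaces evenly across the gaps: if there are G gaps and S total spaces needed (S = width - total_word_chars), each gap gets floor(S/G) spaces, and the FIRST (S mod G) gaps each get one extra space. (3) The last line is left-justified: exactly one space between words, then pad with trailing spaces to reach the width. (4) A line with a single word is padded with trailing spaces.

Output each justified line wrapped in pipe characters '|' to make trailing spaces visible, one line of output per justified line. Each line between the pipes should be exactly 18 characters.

Answer: |library  warm  low|
|give   forest  the|
|network     butter|
|machine           |

Derivation:
Line 1: ['library', 'warm', 'low'] (min_width=16, slack=2)
Line 2: ['give', 'forest', 'the'] (min_width=15, slack=3)
Line 3: ['network', 'butter'] (min_width=14, slack=4)
Line 4: ['machine'] (min_width=7, slack=11)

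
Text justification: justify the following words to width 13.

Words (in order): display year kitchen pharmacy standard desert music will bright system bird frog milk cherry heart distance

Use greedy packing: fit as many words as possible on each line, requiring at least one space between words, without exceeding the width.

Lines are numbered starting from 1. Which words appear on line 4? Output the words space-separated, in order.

Line 1: ['display', 'year'] (min_width=12, slack=1)
Line 2: ['kitchen'] (min_width=7, slack=6)
Line 3: ['pharmacy'] (min_width=8, slack=5)
Line 4: ['standard'] (min_width=8, slack=5)
Line 5: ['desert', 'music'] (min_width=12, slack=1)
Line 6: ['will', 'bright'] (min_width=11, slack=2)
Line 7: ['system', 'bird'] (min_width=11, slack=2)
Line 8: ['frog', 'milk'] (min_width=9, slack=4)
Line 9: ['cherry', 'heart'] (min_width=12, slack=1)
Line 10: ['distance'] (min_width=8, slack=5)

Answer: standard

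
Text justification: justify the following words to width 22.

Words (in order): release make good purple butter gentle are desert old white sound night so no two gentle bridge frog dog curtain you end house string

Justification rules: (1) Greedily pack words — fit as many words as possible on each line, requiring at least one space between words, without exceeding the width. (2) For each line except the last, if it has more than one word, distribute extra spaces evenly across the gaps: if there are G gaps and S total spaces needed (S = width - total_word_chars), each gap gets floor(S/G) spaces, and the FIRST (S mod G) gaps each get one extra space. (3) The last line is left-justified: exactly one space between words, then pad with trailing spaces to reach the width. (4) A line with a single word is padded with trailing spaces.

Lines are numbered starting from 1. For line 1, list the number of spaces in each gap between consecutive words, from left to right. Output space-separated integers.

Answer: 4 3

Derivation:
Line 1: ['release', 'make', 'good'] (min_width=17, slack=5)
Line 2: ['purple', 'butter', 'gentle'] (min_width=20, slack=2)
Line 3: ['are', 'desert', 'old', 'white'] (min_width=20, slack=2)
Line 4: ['sound', 'night', 'so', 'no', 'two'] (min_width=21, slack=1)
Line 5: ['gentle', 'bridge', 'frog', 'dog'] (min_width=22, slack=0)
Line 6: ['curtain', 'you', 'end', 'house'] (min_width=21, slack=1)
Line 7: ['string'] (min_width=6, slack=16)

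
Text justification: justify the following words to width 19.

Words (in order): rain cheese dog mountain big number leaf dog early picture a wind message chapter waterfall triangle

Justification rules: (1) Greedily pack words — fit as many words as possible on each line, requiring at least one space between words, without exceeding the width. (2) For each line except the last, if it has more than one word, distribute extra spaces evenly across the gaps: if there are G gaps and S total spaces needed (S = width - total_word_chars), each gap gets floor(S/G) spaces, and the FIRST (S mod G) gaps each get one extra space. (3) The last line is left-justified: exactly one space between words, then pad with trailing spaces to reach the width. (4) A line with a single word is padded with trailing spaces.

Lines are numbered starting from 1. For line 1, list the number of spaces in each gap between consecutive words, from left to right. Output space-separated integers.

Line 1: ['rain', 'cheese', 'dog'] (min_width=15, slack=4)
Line 2: ['mountain', 'big', 'number'] (min_width=19, slack=0)
Line 3: ['leaf', 'dog', 'early'] (min_width=14, slack=5)
Line 4: ['picture', 'a', 'wind'] (min_width=14, slack=5)
Line 5: ['message', 'chapter'] (min_width=15, slack=4)
Line 6: ['waterfall', 'triangle'] (min_width=18, slack=1)

Answer: 3 3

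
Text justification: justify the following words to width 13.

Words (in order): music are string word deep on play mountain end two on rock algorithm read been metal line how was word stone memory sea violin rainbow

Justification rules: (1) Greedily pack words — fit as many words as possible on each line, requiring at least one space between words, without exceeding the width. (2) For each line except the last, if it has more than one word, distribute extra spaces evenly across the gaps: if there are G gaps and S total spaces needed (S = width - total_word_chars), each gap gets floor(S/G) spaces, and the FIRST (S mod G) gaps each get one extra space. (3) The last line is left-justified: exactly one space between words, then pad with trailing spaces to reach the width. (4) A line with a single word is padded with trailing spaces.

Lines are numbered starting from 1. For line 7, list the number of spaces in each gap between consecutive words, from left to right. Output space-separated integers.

Answer: 5

Derivation:
Line 1: ['music', 'are'] (min_width=9, slack=4)
Line 2: ['string', 'word'] (min_width=11, slack=2)
Line 3: ['deep', 'on', 'play'] (min_width=12, slack=1)
Line 4: ['mountain', 'end'] (min_width=12, slack=1)
Line 5: ['two', 'on', 'rock'] (min_width=11, slack=2)
Line 6: ['algorithm'] (min_width=9, slack=4)
Line 7: ['read', 'been'] (min_width=9, slack=4)
Line 8: ['metal', 'line'] (min_width=10, slack=3)
Line 9: ['how', 'was', 'word'] (min_width=12, slack=1)
Line 10: ['stone', 'memory'] (min_width=12, slack=1)
Line 11: ['sea', 'violin'] (min_width=10, slack=3)
Line 12: ['rainbow'] (min_width=7, slack=6)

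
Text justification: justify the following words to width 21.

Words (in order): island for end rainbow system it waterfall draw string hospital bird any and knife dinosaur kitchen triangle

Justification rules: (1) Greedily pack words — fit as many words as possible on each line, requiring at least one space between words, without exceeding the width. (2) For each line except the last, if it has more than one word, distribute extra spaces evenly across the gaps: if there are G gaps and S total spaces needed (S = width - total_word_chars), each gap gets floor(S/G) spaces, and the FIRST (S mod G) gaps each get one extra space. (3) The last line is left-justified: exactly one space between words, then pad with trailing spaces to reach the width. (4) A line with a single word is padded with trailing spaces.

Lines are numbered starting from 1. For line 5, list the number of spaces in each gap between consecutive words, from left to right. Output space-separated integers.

Line 1: ['island', 'for', 'end'] (min_width=14, slack=7)
Line 2: ['rainbow', 'system', 'it'] (min_width=17, slack=4)
Line 3: ['waterfall', 'draw', 'string'] (min_width=21, slack=0)
Line 4: ['hospital', 'bird', 'any', 'and'] (min_width=21, slack=0)
Line 5: ['knife', 'dinosaur'] (min_width=14, slack=7)
Line 6: ['kitchen', 'triangle'] (min_width=16, slack=5)

Answer: 8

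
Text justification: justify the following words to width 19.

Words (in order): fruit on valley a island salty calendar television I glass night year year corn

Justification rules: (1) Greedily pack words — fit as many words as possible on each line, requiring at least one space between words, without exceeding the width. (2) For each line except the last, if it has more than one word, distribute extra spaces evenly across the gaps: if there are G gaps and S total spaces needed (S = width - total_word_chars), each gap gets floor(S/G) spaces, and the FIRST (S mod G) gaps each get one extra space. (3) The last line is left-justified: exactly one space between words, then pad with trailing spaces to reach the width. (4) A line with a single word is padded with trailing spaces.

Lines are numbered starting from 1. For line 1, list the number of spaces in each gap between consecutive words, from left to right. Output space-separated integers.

Line 1: ['fruit', 'on', 'valley', 'a'] (min_width=17, slack=2)
Line 2: ['island', 'salty'] (min_width=12, slack=7)
Line 3: ['calendar', 'television'] (min_width=19, slack=0)
Line 4: ['I', 'glass', 'night', 'year'] (min_width=18, slack=1)
Line 5: ['year', 'corn'] (min_width=9, slack=10)

Answer: 2 2 1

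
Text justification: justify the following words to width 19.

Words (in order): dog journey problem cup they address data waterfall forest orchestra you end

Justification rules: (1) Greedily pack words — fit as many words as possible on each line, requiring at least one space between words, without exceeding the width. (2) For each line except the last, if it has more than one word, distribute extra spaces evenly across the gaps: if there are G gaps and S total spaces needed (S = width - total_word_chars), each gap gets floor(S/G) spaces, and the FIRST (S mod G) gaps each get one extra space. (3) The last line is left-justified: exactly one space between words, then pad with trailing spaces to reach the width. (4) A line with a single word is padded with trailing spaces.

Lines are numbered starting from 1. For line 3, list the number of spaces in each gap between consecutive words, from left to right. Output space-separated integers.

Line 1: ['dog', 'journey', 'problem'] (min_width=19, slack=0)
Line 2: ['cup', 'they', 'address'] (min_width=16, slack=3)
Line 3: ['data', 'waterfall'] (min_width=14, slack=5)
Line 4: ['forest', 'orchestra'] (min_width=16, slack=3)
Line 5: ['you', 'end'] (min_width=7, slack=12)

Answer: 6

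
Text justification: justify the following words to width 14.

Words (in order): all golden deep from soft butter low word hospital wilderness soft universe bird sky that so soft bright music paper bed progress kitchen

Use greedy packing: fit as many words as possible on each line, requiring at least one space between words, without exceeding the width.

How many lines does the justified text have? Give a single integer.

Line 1: ['all', 'golden'] (min_width=10, slack=4)
Line 2: ['deep', 'from', 'soft'] (min_width=14, slack=0)
Line 3: ['butter', 'low'] (min_width=10, slack=4)
Line 4: ['word', 'hospital'] (min_width=13, slack=1)
Line 5: ['wilderness'] (min_width=10, slack=4)
Line 6: ['soft', 'universe'] (min_width=13, slack=1)
Line 7: ['bird', 'sky', 'that'] (min_width=13, slack=1)
Line 8: ['so', 'soft', 'bright'] (min_width=14, slack=0)
Line 9: ['music', 'paper'] (min_width=11, slack=3)
Line 10: ['bed', 'progress'] (min_width=12, slack=2)
Line 11: ['kitchen'] (min_width=7, slack=7)
Total lines: 11

Answer: 11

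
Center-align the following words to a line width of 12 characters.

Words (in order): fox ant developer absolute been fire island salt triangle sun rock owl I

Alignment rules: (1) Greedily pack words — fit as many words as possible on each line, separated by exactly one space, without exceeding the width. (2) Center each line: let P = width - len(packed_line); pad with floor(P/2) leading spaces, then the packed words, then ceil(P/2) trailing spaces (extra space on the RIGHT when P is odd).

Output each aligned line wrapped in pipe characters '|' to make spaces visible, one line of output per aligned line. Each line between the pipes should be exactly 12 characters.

Answer: |  fox ant   |
| developer  |
|  absolute  |
| been fire  |
|island salt |
|triangle sun|
| rock owl I |

Derivation:
Line 1: ['fox', 'ant'] (min_width=7, slack=5)
Line 2: ['developer'] (min_width=9, slack=3)
Line 3: ['absolute'] (min_width=8, slack=4)
Line 4: ['been', 'fire'] (min_width=9, slack=3)
Line 5: ['island', 'salt'] (min_width=11, slack=1)
Line 6: ['triangle', 'sun'] (min_width=12, slack=0)
Line 7: ['rock', 'owl', 'I'] (min_width=10, slack=2)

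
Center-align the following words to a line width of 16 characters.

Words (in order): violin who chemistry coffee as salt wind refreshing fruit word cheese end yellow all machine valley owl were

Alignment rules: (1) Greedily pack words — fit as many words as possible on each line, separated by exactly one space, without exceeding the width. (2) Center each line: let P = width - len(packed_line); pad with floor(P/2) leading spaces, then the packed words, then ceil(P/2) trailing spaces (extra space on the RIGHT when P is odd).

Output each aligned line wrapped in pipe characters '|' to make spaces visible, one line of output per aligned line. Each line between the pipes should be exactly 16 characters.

Line 1: ['violin', 'who'] (min_width=10, slack=6)
Line 2: ['chemistry', 'coffee'] (min_width=16, slack=0)
Line 3: ['as', 'salt', 'wind'] (min_width=12, slack=4)
Line 4: ['refreshing', 'fruit'] (min_width=16, slack=0)
Line 5: ['word', 'cheese', 'end'] (min_width=15, slack=1)
Line 6: ['yellow', 'all'] (min_width=10, slack=6)
Line 7: ['machine', 'valley'] (min_width=14, slack=2)
Line 8: ['owl', 'were'] (min_width=8, slack=8)

Answer: |   violin who   |
|chemistry coffee|
|  as salt wind  |
|refreshing fruit|
|word cheese end |
|   yellow all   |
| machine valley |
|    owl were    |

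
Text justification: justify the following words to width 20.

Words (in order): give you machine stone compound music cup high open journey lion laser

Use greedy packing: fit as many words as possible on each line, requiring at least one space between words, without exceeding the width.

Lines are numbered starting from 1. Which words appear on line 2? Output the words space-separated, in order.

Line 1: ['give', 'you', 'machine'] (min_width=16, slack=4)
Line 2: ['stone', 'compound', 'music'] (min_width=20, slack=0)
Line 3: ['cup', 'high', 'open'] (min_width=13, slack=7)
Line 4: ['journey', 'lion', 'laser'] (min_width=18, slack=2)

Answer: stone compound music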